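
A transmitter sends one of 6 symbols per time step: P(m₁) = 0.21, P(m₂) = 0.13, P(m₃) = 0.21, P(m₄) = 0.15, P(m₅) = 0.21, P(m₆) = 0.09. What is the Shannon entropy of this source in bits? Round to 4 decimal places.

H = −Σ pᵢ log₂ pᵢ.
−0.21·log₂(0.21) = 0.4728
−0.13·log₂(0.13) = 0.3826
−0.21·log₂(0.21) = 0.4728
−0.15·log₂(0.15) = 0.4105
−0.21·log₂(0.21) = 0.4728
−0.09·log₂(0.09) = 0.3127
Sum ≈ 2.5243 → 2.5243 bits.

2.5243 bits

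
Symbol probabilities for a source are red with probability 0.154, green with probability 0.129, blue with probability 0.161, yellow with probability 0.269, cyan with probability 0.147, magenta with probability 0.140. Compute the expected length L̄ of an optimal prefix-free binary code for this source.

Repeatedly combine the two least-probable nodes; the expected code length is the sum of the merged weights.
merge 129/1000 + 7/50 → 269/1000
merge 147/1000 + 77/500 → 301/1000
merge 161/1000 + 269/1000 → 43/100
merge 269/1000 + 301/1000 → 57/100
merge 43/100 + 57/100 → 1
L = 269/1000 + 301/1000 + 43/100 + 57/100 + 1 = 257/100 = 2.57 bits/symbol.

2.57 bits/symbol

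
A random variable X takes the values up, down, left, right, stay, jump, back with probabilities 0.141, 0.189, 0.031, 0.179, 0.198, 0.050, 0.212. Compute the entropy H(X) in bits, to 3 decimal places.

2.606 bits

H = −Σ pᵢ log₂ pᵢ.
−0.141·log₂(0.141) = 0.3985
−0.189·log₂(0.189) = 0.4543
−0.031·log₂(0.031) = 0.1554
−0.179·log₂(0.179) = 0.4443
−0.198·log₂(0.198) = 0.4626
−0.050·log₂(0.050) = 0.2161
−0.212·log₂(0.212) = 0.4744
Sum ≈ 2.6055 → 2.606 bits.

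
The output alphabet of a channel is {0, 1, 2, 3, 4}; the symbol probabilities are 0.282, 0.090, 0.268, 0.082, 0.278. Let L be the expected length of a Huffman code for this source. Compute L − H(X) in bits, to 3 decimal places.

0.026 bits

Entropy H = −Σ p log₂ p ≈ 2.1461 bits.
Huffman merges: 41/500+9/100→43/250; 43/250+67/250→11/25; 139/500+141/500→14/25; 11/25+14/25→1. L = 543/250 ≈ 2.1720.
L − H = 2.1720 − 2.1461 = 0.026 bits.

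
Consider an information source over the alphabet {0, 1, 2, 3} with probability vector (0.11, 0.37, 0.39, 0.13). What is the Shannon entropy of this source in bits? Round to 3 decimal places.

1.793 bits

H = −Σ pᵢ log₂ pᵢ.
−0.11·log₂(0.11) = 0.3503
−0.37·log₂(0.37) = 0.5307
−0.39·log₂(0.39) = 0.5298
−0.13·log₂(0.13) = 0.3826
Sum ≈ 1.7935 → 1.793 bits.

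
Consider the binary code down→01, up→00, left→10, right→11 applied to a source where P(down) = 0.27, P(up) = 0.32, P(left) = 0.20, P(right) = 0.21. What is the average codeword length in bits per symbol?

2 bits/symbol

L̄ = Σ pᵢ·ℓᵢ = 0.27·2 + 0.32·2 + 0.20·2 + 0.21·2 = 2 bits/symbol.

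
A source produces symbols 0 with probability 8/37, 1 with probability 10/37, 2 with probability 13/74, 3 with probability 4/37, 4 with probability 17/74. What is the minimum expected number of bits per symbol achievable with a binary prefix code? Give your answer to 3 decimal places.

Repeatedly combine the two least-probable nodes; the expected code length is the sum of the merged weights.
merge 4/37 + 13/74 → 21/74
merge 8/37 + 17/74 → 33/74
merge 10/37 + 21/74 → 41/74
merge 33/74 + 41/74 → 1
L = 21/74 + 33/74 + 41/74 + 1 = 169/74 ≈ 2.284 bits/symbol.

2.284 bits/symbol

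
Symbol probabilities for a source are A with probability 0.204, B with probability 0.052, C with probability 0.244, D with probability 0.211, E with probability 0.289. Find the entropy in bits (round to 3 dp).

2.177 bits

H = −Σ pᵢ log₂ pᵢ.
−0.204·log₂(0.204) = 0.4678
−0.052·log₂(0.052) = 0.2218
−0.244·log₂(0.244) = 0.4966
−0.211·log₂(0.211) = 0.4736
−0.289·log₂(0.289) = 0.5176
Sum ≈ 2.1774 → 2.177 bits.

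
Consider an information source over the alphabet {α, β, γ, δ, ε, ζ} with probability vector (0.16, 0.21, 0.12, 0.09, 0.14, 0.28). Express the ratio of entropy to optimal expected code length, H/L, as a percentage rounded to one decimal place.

Entropy H = −Σ p log₂ p ≈ 2.4869 bits.
Huffman merges: 9/100+3/25→21/100; 7/50+4/25→3/10; 21/100+21/100→21/50; 7/25+3/10→29/50; 21/50+29/50→1. L = 251/100 ≈ 2.5100.
Efficiency = H/L = 2.4869/2.5100 = 99.1%.

99.1%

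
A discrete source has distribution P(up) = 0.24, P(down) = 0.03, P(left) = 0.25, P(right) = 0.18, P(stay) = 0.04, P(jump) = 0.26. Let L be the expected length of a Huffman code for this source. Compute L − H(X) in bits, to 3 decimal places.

0.038 bits

Entropy H = −Σ p log₂ p ≈ 2.2823 bits.
Huffman merges: 3/100+1/25→7/100; 7/100+9/50→1/4; 6/25+1/4→49/100; 1/4+13/50→51/100; 49/100+51/100→1. L = 58/25 ≈ 2.3200.
L − H = 2.3200 − 2.2823 = 0.038 bits.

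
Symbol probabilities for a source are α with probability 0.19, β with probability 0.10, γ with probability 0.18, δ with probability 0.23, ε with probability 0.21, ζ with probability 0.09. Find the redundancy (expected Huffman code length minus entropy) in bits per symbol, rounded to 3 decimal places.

0.054 bits

Entropy H = −Σ p log₂ p ≈ 2.5059 bits.
Huffman merges: 9/100+1/10→19/100; 9/50+19/100→37/100; 19/100+21/100→2/5; 23/100+37/100→3/5; 2/5+3/5→1. L = 64/25 ≈ 2.5600.
L − H = 2.5600 − 2.5059 = 0.054 bits.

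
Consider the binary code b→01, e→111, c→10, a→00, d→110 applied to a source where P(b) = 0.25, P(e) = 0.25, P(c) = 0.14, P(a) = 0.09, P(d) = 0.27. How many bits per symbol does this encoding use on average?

L̄ = Σ pᵢ·ℓᵢ = 0.25·2 + 0.25·3 + 0.14·2 + 0.09·2 + 0.27·3 = 2.52 bits/symbol.

2.52 bits/symbol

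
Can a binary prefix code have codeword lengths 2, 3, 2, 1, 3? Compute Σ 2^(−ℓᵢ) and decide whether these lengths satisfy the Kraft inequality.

With common denominator 2^3 = 8: Σ 2^(−ℓᵢ) = 2/8 + 1/8 + 2/8 + 4/8 + 1/8 = 10/8 = 1.25.
Kraft's inequality requires Σ ≤ 1; here Σ = 1.25 > 1, so no such prefix code exists.

1.25; no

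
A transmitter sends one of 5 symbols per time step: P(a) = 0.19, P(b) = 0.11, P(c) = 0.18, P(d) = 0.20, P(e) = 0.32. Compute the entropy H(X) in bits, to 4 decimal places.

H = −Σ pᵢ log₂ pᵢ.
−0.19·log₂(0.19) = 0.4552
−0.11·log₂(0.11) = 0.3503
−0.18·log₂(0.18) = 0.4453
−0.20·log₂(0.20) = 0.4644
−0.32·log₂(0.32) = 0.5260
Sum ≈ 2.2412 → 2.2412 bits.

2.2412 bits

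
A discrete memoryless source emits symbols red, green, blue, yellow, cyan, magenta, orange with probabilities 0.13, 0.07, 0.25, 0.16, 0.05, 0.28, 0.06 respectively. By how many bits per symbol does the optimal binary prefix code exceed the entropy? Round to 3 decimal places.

Entropy H = −Σ p log₂ p ≈ 2.5481 bits.
Huffman merges: 1/20+3/50→11/100; 7/100+11/100→9/50; 13/100+4/25→29/100; 9/50+1/4→43/100; 7/25+29/100→57/100; 43/100+57/100→1. L = 129/50 ≈ 2.5800.
L − H = 2.5800 − 2.5481 = 0.032 bits.

0.032 bits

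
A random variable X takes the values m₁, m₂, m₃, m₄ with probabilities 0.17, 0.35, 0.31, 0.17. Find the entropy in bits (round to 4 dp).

H = −Σ pᵢ log₂ pᵢ.
−0.17·log₂(0.17) = 0.4346
−0.35·log₂(0.35) = 0.5301
−0.31·log₂(0.31) = 0.5238
−0.17·log₂(0.17) = 0.4346
Sum ≈ 1.9231 → 1.9231 bits.

1.9231 bits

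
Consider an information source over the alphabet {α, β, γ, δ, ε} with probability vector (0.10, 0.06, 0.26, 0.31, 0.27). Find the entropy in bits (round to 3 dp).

2.115 bits

H = −Σ pᵢ log₂ pᵢ.
−0.10·log₂(0.10) = 0.3322
−0.06·log₂(0.06) = 0.2435
−0.26·log₂(0.26) = 0.5053
−0.31·log₂(0.31) = 0.5238
−0.27·log₂(0.27) = 0.5100
Sum ≈ 2.1148 → 2.115 bits.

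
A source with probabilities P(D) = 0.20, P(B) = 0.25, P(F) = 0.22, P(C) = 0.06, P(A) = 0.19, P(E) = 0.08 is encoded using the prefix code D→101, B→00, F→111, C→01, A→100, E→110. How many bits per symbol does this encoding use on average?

L̄ = Σ pᵢ·ℓᵢ = 0.20·3 + 0.25·2 + 0.22·3 + 0.06·2 + 0.19·3 + 0.08·3 = 2.69 bits/symbol.

2.69 bits/symbol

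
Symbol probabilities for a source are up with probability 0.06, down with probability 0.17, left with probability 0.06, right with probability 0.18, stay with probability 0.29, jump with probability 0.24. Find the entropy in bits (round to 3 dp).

H = −Σ pᵢ log₂ pᵢ.
−0.06·log₂(0.06) = 0.2435
−0.17·log₂(0.17) = 0.4346
−0.06·log₂(0.06) = 0.2435
−0.18·log₂(0.18) = 0.4453
−0.29·log₂(0.29) = 0.5179
−0.24·log₂(0.24) = 0.4941
Sum ≈ 2.3790 → 2.379 bits.

2.379 bits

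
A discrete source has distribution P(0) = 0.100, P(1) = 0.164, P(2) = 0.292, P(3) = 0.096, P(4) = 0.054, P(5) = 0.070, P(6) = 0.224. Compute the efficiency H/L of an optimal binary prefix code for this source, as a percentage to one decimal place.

99.0%

Entropy H = −Σ p log₂ p ≈ 2.5825 bits.
Huffman merges: 27/500+7/100→31/250; 12/125+1/10→49/250; 31/250+41/250→36/125; 49/250+28/125→21/50; 36/125+73/250→29/50; 21/50+29/50→1. L = 326/125 ≈ 2.6080.
Efficiency = H/L = 2.5825/2.6080 = 99.0%.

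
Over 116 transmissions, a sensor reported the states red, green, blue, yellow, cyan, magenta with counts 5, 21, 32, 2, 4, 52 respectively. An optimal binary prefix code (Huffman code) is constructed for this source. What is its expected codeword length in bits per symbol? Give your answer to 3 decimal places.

Probabilities are the counts divided by 116.
Repeatedly combine the two least-probable nodes; the expected code length is the sum of the merged weights.
merge 1/58 + 1/29 → 3/58
merge 5/116 + 3/58 → 11/116
merge 11/116 + 21/116 → 8/29
merge 8/29 + 8/29 → 16/29
merge 13/29 + 16/29 → 1
L = 3/58 + 11/116 + 8/29 + 16/29 + 1 = 229/116 ≈ 1.974 bits/symbol.

1.974 bits/symbol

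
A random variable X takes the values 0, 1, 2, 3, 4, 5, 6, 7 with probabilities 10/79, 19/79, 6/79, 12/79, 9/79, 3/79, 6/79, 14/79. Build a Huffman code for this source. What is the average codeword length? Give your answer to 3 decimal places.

2.873 bits/symbol

Repeatedly combine the two least-probable nodes; the expected code length is the sum of the merged weights.
merge 3/79 + 6/79 → 9/79
merge 6/79 + 9/79 → 15/79
merge 9/79 + 10/79 → 19/79
merge 12/79 + 14/79 → 26/79
merge 15/79 + 19/79 → 34/79
merge 19/79 + 26/79 → 45/79
merge 34/79 + 45/79 → 1
L = 9/79 + 15/79 + 19/79 + 26/79 + 34/79 + 45/79 + 1 = 227/79 ≈ 2.873 bits/symbol.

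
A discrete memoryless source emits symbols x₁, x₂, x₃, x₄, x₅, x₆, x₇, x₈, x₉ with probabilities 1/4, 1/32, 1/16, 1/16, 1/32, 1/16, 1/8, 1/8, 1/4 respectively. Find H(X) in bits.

Each probability is a power of 1/2, so log₂(1/p) is an integer.
H = Σ p·log₂(1/p) = 1/4·2 + 1/32·5 + 1/16·4 + 1/16·4 + 1/32·5 + 1/16·4 + 1/8·3 + 1/8·3 + 1/4·2 = 2.8125 bits.

2.8125 bits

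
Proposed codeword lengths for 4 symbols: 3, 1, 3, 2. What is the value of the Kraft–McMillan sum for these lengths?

With common denominator 2^3 = 8: Σ 2^(−ℓᵢ) = 1/8 + 4/8 + 1/8 + 2/8 = 8/8 = 1.

1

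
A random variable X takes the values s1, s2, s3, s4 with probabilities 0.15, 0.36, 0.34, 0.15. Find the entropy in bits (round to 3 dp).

H = −Σ pᵢ log₂ pᵢ.
−0.15·log₂(0.15) = 0.4105
−0.36·log₂(0.36) = 0.5306
−0.34·log₂(0.34) = 0.5292
−0.15·log₂(0.15) = 0.4105
Sum ≈ 1.8809 → 1.881 bits.

1.881 bits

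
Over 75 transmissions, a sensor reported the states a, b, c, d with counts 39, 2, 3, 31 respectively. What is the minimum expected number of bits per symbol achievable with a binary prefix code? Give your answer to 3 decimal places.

1.547 bits/symbol

Probabilities are the counts divided by 75.
Repeatedly combine the two least-probable nodes; the expected code length is the sum of the merged weights.
merge 2/75 + 1/25 → 1/15
merge 1/15 + 31/75 → 12/25
merge 12/25 + 13/25 → 1
L = 1/15 + 12/25 + 1 = 116/75 ≈ 1.547 bits/symbol.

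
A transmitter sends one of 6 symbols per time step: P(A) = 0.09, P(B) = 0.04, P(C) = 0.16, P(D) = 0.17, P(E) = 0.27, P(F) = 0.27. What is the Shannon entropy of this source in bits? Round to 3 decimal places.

H = −Σ pᵢ log₂ pᵢ.
−0.09·log₂(0.09) = 0.3127
−0.04·log₂(0.04) = 0.1858
−0.16·log₂(0.16) = 0.4230
−0.17·log₂(0.17) = 0.4346
−0.27·log₂(0.27) = 0.5100
−0.27·log₂(0.27) = 0.5100
Sum ≈ 2.3761 → 2.376 bits.

2.376 bits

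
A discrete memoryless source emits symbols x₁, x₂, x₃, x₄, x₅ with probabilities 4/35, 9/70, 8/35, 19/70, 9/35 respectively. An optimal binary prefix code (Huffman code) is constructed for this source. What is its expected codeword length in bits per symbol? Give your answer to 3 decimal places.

Repeatedly combine the two least-probable nodes; the expected code length is the sum of the merged weights.
merge 4/35 + 9/70 → 17/70
merge 8/35 + 17/70 → 33/70
merge 9/35 + 19/70 → 37/70
merge 33/70 + 37/70 → 1
L = 17/70 + 33/70 + 37/70 + 1 = 157/70 ≈ 2.243 bits/symbol.

2.243 bits/symbol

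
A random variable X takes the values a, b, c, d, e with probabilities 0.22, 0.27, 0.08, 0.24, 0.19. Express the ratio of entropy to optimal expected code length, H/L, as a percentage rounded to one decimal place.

Entropy H = −Σ p log₂ p ≈ 2.2315 bits.
Huffman merges: 2/25+19/100→27/100; 11/50+6/25→23/50; 27/100+27/100→27/50; 23/50+27/50→1. L = 227/100 ≈ 2.2700.
Efficiency = H/L = 2.2315/2.2700 = 98.3%.

98.3%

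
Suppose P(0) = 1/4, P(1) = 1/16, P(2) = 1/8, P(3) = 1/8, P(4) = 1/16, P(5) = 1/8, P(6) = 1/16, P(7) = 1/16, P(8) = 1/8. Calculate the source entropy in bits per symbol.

Each probability is a power of 1/2, so log₂(1/p) is an integer.
H = Σ p·log₂(1/p) = 1/4·2 + 1/16·4 + 1/8·3 + 1/8·3 + 1/16·4 + 1/8·3 + 1/16·4 + 1/16·4 + 1/8·3 = 3 bits.

3 bits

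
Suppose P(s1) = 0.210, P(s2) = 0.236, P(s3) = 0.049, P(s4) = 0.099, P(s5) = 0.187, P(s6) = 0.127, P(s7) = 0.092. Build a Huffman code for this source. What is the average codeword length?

Repeatedly combine the two least-probable nodes; the expected code length is the sum of the merged weights.
merge 49/1000 + 23/250 → 141/1000
merge 99/1000 + 127/1000 → 113/500
merge 141/1000 + 187/1000 → 41/125
merge 21/100 + 113/500 → 109/250
merge 59/250 + 41/125 → 141/250
merge 109/250 + 141/250 → 1
L = 141/1000 + 113/500 + 41/125 + 109/250 + 141/250 + 1 = 539/200 = 2.695 bits/symbol.

2.695 bits/symbol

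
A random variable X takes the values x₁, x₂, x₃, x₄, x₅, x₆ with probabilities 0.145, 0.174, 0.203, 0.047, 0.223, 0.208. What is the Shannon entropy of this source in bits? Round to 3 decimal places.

H = −Σ pᵢ log₂ pᵢ.
−0.145·log₂(0.145) = 0.4040
−0.174·log₂(0.174) = 0.4390
−0.203·log₂(0.203) = 0.4670
−0.047·log₂(0.047) = 0.2073
−0.223·log₂(0.223) = 0.4828
−0.208·log₂(0.208) = 0.4712
Sum ≈ 2.4712 → 2.471 bits.

2.471 bits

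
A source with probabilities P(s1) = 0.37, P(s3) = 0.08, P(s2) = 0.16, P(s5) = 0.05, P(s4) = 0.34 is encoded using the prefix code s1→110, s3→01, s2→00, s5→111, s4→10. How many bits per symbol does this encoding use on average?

L̄ = Σ pᵢ·ℓᵢ = 0.37·3 + 0.08·2 + 0.16·2 + 0.05·3 + 0.34·2 = 2.42 bits/symbol.

2.42 bits/symbol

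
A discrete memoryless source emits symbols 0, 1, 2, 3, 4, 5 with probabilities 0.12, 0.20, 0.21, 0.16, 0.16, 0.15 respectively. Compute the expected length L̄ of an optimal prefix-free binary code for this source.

2.59 bits/symbol

Repeatedly combine the two least-probable nodes; the expected code length is the sum of the merged weights.
merge 3/25 + 3/20 → 27/100
merge 4/25 + 4/25 → 8/25
merge 1/5 + 21/100 → 41/100
merge 27/100 + 8/25 → 59/100
merge 41/100 + 59/100 → 1
L = 27/100 + 8/25 + 41/100 + 59/100 + 1 = 259/100 = 2.59 bits/symbol.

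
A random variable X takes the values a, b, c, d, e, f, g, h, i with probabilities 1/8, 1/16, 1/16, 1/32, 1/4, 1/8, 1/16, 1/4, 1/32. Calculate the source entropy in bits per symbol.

2.8125 bits

Each probability is a power of 1/2, so log₂(1/p) is an integer.
H = Σ p·log₂(1/p) = 1/8·3 + 1/16·4 + 1/16·4 + 1/32·5 + 1/4·2 + 1/8·3 + 1/16·4 + 1/4·2 + 1/32·5 = 2.8125 bits.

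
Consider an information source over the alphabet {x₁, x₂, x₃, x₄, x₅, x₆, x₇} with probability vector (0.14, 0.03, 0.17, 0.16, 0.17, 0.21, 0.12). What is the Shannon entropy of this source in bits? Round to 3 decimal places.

2.681 bits

H = −Σ pᵢ log₂ pᵢ.
−0.14·log₂(0.14) = 0.3971
−0.03·log₂(0.03) = 0.1518
−0.17·log₂(0.17) = 0.4346
−0.16·log₂(0.16) = 0.4230
−0.17·log₂(0.17) = 0.4346
−0.21·log₂(0.21) = 0.4728
−0.12·log₂(0.12) = 0.3671
Sum ≈ 2.6810 → 2.681 bits.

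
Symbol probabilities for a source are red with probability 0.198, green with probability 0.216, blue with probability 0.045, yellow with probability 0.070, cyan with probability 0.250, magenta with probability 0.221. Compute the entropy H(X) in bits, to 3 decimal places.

H = −Σ pᵢ log₂ pᵢ.
−0.198·log₂(0.198) = 0.4626
−0.216·log₂(0.216) = 0.4776
−0.045·log₂(0.045) = 0.2013
−0.070·log₂(0.070) = 0.2686
−0.250·log₂(0.250) = 0.5000
−0.221·log₂(0.221) = 0.4813
Sum ≈ 2.3914 → 2.391 bits.

2.391 bits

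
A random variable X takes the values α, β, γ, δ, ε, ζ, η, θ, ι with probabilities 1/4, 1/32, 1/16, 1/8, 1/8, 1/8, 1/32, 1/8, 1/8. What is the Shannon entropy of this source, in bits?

Each probability is a power of 1/2, so log₂(1/p) is an integer.
H = Σ p·log₂(1/p) = 1/4·2 + 1/32·5 + 1/16·4 + 1/8·3 + 1/8·3 + 1/8·3 + 1/32·5 + 1/8·3 + 1/8·3 = 2.9375 bits.

2.9375 bits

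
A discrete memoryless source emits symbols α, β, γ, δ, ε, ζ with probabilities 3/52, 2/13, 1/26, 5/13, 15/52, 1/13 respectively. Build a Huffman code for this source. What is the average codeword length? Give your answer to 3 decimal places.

Repeatedly combine the two least-probable nodes; the expected code length is the sum of the merged weights.
merge 1/26 + 3/52 → 5/52
merge 1/13 + 5/52 → 9/52
merge 2/13 + 9/52 → 17/52
merge 15/52 + 17/52 → 8/13
merge 5/13 + 8/13 → 1
L = 5/52 + 9/52 + 17/52 + 8/13 + 1 = 115/52 ≈ 2.212 bits/symbol.

2.212 bits/symbol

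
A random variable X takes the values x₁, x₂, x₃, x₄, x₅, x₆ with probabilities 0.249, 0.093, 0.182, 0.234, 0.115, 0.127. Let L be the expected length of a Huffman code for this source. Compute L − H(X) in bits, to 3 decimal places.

0.024 bits

Entropy H = −Σ p log₂ p ≈ 2.4927 bits.
Huffman merges: 93/1000+23/200→26/125; 127/1000+91/500→309/1000; 26/125+117/500→221/500; 249/1000+309/1000→279/500; 221/500+279/500→1. L = 2517/1000 ≈ 2.5170.
L − H = 2.5170 − 2.4927 = 0.024 bits.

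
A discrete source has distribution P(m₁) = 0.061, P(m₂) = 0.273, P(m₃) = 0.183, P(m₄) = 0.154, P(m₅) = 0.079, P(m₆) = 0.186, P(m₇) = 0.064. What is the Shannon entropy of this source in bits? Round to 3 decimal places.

2.616 bits

H = −Σ pᵢ log₂ pᵢ.
−0.061·log₂(0.061) = 0.2461
−0.273·log₂(0.273) = 0.5113
−0.183·log₂(0.183) = 0.4484
−0.154·log₂(0.154) = 0.4156
−0.079·log₂(0.079) = 0.2893
−0.186·log₂(0.186) = 0.4514
−0.064·log₂(0.064) = 0.2538
Sum ≈ 2.6159 → 2.616 bits.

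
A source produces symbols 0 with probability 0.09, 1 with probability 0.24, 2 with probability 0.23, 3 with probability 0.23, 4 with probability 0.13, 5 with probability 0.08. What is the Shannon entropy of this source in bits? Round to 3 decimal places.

H = −Σ pᵢ log₂ pᵢ.
−0.09·log₂(0.09) = 0.3127
−0.24·log₂(0.24) = 0.4941
−0.23·log₂(0.23) = 0.4877
−0.23·log₂(0.23) = 0.4877
−0.13·log₂(0.13) = 0.3826
−0.08·log₂(0.08) = 0.2915
Sum ≈ 2.4563 → 2.456 bits.

2.456 bits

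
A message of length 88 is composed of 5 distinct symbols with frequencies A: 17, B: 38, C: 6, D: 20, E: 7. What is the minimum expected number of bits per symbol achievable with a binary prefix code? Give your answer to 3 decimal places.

2.057 bits/symbol

Probabilities are the counts divided by 88.
Repeatedly combine the two least-probable nodes; the expected code length is the sum of the merged weights.
merge 3/44 + 7/88 → 13/88
merge 13/88 + 17/88 → 15/44
merge 5/22 + 15/44 → 25/44
merge 19/44 + 25/44 → 1
L = 13/88 + 15/44 + 25/44 + 1 = 181/88 ≈ 2.057 bits/symbol.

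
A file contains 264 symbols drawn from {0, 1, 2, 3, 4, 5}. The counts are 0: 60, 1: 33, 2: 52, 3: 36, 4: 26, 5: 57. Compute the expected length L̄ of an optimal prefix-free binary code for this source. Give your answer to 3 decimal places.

2.557 bits/symbol

Probabilities are the counts divided by 264.
Repeatedly combine the two least-probable nodes; the expected code length is the sum of the merged weights.
merge 13/132 + 1/8 → 59/264
merge 3/22 + 13/66 → 1/3
merge 19/88 + 59/264 → 29/66
merge 5/22 + 1/3 → 37/66
merge 29/66 + 37/66 → 1
L = 59/264 + 1/3 + 29/66 + 37/66 + 1 = 225/88 ≈ 2.557 bits/symbol.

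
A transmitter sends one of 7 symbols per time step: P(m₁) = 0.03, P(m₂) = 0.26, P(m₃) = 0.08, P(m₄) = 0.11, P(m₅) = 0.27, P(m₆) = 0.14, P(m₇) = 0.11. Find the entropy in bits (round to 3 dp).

H = −Σ pᵢ log₂ pᵢ.
−0.03·log₂(0.03) = 0.1518
−0.26·log₂(0.26) = 0.5053
−0.08·log₂(0.08) = 0.2915
−0.11·log₂(0.11) = 0.3503
−0.27·log₂(0.27) = 0.5100
−0.14·log₂(0.14) = 0.3971
−0.11·log₂(0.11) = 0.3503
Sum ≈ 2.5563 → 2.556 bits.

2.556 bits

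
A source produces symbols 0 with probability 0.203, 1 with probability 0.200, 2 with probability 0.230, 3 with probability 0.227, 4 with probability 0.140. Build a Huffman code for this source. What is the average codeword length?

2.34 bits/symbol

Repeatedly combine the two least-probable nodes; the expected code length is the sum of the merged weights.
merge 7/50 + 1/5 → 17/50
merge 203/1000 + 227/1000 → 43/100
merge 23/100 + 17/50 → 57/100
merge 43/100 + 57/100 → 1
L = 17/50 + 43/100 + 57/100 + 1 = 117/50 = 2.34 bits/symbol.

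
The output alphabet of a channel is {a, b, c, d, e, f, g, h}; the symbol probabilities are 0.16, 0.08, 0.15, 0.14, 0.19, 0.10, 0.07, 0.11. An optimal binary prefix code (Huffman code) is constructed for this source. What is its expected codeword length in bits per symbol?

2.96 bits/symbol

Repeatedly combine the two least-probable nodes; the expected code length is the sum of the merged weights.
merge 7/100 + 2/25 → 3/20
merge 1/10 + 11/100 → 21/100
merge 7/50 + 3/20 → 29/100
merge 3/20 + 4/25 → 31/100
merge 19/100 + 21/100 → 2/5
merge 29/100 + 31/100 → 3/5
merge 2/5 + 3/5 → 1
L = 3/20 + 21/100 + 29/100 + 31/100 + 2/5 + 3/5 + 1 = 74/25 = 2.96 bits/symbol.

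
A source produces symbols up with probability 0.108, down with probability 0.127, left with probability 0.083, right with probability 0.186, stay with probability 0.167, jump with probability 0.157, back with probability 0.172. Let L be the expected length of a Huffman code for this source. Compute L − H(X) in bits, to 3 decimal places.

Entropy H = −Σ p log₂ p ≈ 2.7616 bits.
Huffman merges: 83/1000+27/250→191/1000; 127/1000+157/1000→71/250; 167/1000+43/250→339/1000; 93/500+191/1000→377/1000; 71/250+339/1000→623/1000; 377/1000+623/1000→1. L = 1407/500 ≈ 2.8140.
L − H = 2.8140 − 2.7616 = 0.052 bits.

0.052 bits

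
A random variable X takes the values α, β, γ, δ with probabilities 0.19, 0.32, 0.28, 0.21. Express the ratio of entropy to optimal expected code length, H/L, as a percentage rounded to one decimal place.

Entropy H = −Σ p log₂ p ≈ 1.9683 bits.
Huffman merges: 19/100+21/100→2/5; 7/25+8/25→3/5; 2/5+3/5→1. L = 2 ≈ 2.0000.
Efficiency = H/L = 1.9683/2.0000 = 98.4%.

98.4%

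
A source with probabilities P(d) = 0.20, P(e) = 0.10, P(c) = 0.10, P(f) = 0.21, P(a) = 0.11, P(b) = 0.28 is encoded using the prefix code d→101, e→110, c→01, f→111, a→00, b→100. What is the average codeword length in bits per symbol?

L̄ = Σ pᵢ·ℓᵢ = 0.20·3 + 0.10·3 + 0.10·2 + 0.21·3 + 0.11·2 + 0.28·3 = 2.79 bits/symbol.

2.79 bits/symbol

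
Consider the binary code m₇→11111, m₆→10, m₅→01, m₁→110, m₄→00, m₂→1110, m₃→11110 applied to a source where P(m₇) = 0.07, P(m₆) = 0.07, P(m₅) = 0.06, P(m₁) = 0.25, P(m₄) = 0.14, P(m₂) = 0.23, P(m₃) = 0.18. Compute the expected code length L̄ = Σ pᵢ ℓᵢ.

3.46 bits/symbol

L̄ = Σ pᵢ·ℓᵢ = 0.07·5 + 0.07·2 + 0.06·2 + 0.25·3 + 0.14·2 + 0.23·4 + 0.18·5 = 3.46 bits/symbol.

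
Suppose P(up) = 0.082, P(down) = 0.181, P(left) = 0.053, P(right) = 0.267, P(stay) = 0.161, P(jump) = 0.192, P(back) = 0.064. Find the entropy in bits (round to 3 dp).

2.611 bits

H = −Σ pᵢ log₂ pᵢ.
−0.082·log₂(0.082) = 0.2959
−0.181·log₂(0.181) = 0.4463
−0.053·log₂(0.053) = 0.2246
−0.267·log₂(0.267) = 0.5087
−0.161·log₂(0.161) = 0.4242
−0.192·log₂(0.192) = 0.4571
−0.064·log₂(0.064) = 0.2538
Sum ≈ 2.6106 → 2.611 bits.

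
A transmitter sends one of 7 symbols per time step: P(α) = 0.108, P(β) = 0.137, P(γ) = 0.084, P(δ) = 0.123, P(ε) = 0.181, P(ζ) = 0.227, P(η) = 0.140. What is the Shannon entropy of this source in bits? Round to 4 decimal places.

2.7407 bits

H = −Σ pᵢ log₂ pᵢ.
−0.108·log₂(0.108) = 0.3468
−0.137·log₂(0.137) = 0.3929
−0.084·log₂(0.084) = 0.3002
−0.123·log₂(0.123) = 0.3719
−0.181·log₂(0.181) = 0.4463
−0.227·log₂(0.227) = 0.4856
−0.140·log₂(0.140) = 0.3971
Sum ≈ 2.7407 → 2.7407 bits.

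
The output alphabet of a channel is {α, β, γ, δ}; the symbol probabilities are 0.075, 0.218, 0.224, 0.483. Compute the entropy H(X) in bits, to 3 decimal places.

1.750 bits

H = −Σ pᵢ log₂ pᵢ.
−0.075·log₂(0.075) = 0.2803
−0.218·log₂(0.218) = 0.4791
−0.224·log₂(0.224) = 0.4835
−0.483·log₂(0.483) = 0.5071
Sum ≈ 1.7499 → 1.750 bits.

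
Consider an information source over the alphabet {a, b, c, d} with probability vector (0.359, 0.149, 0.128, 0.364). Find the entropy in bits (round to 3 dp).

1.850 bits

H = −Σ pᵢ log₂ pᵢ.
−0.359·log₂(0.359) = 0.5306
−0.149·log₂(0.149) = 0.4092
−0.128·log₂(0.128) = 0.3796
−0.364·log₂(0.364) = 0.5307
Sum ≈ 1.8502 → 1.850 bits.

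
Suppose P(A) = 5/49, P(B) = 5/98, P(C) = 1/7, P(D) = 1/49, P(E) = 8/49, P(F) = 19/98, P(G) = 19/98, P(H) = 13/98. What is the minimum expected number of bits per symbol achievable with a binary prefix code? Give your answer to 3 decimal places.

Repeatedly combine the two least-probable nodes; the expected code length is the sum of the merged weights.
merge 1/49 + 5/98 → 1/14
merge 1/14 + 5/49 → 17/98
merge 13/98 + 1/7 → 27/98
merge 8/49 + 17/98 → 33/98
merge 19/98 + 19/98 → 19/49
merge 27/98 + 33/98 → 30/49
merge 19/49 + 30/49 → 1
L = 1/14 + 17/98 + 27/98 + 33/98 + 19/49 + 30/49 + 1 = 20/7 ≈ 2.857 bits/symbol.

2.857 bits/symbol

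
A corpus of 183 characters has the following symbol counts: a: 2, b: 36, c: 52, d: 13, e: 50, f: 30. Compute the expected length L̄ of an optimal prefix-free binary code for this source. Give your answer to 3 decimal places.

Probabilities are the counts divided by 183.
Repeatedly combine the two least-probable nodes; the expected code length is the sum of the merged weights.
merge 2/183 + 13/183 → 5/61
merge 5/61 + 10/61 → 15/61
merge 12/61 + 15/61 → 27/61
merge 50/183 + 52/183 → 34/61
merge 27/61 + 34/61 → 1
L = 5/61 + 15/61 + 27/61 + 34/61 + 1 = 142/61 ≈ 2.328 bits/symbol.

2.328 bits/symbol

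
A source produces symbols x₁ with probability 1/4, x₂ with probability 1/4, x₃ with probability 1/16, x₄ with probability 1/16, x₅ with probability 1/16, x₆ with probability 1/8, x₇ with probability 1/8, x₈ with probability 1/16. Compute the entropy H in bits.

Each probability is a power of 1/2, so log₂(1/p) is an integer.
H = Σ p·log₂(1/p) = 1/4·2 + 1/4·2 + 1/16·4 + 1/16·4 + 1/16·4 + 1/8·3 + 1/8·3 + 1/16·4 = 2.75 bits.

2.75 bits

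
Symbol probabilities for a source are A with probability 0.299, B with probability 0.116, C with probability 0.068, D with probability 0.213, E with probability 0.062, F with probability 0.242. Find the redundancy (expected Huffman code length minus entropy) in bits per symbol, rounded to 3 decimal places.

0.012 bits

Entropy H = −Σ p log₂ p ≈ 2.3643 bits.
Huffman merges: 31/500+17/250→13/100; 29/250+13/100→123/500; 213/1000+121/500→91/200; 123/500+299/1000→109/200; 91/200+109/200→1. L = 297/125 ≈ 2.3760.
L − H = 2.3760 − 2.3643 = 0.012 bits.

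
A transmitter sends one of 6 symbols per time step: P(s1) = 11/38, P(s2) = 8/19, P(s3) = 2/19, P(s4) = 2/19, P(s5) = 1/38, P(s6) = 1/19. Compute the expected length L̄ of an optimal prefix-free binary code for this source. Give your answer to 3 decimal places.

Repeatedly combine the two least-probable nodes; the expected code length is the sum of the merged weights.
merge 1/38 + 1/19 → 3/38
merge 3/38 + 2/19 → 7/38
merge 2/19 + 7/38 → 11/38
merge 11/38 + 11/38 → 11/19
merge 8/19 + 11/19 → 1
L = 3/38 + 7/38 + 11/38 + 11/19 + 1 = 81/38 ≈ 2.132 bits/symbol.

2.132 bits/symbol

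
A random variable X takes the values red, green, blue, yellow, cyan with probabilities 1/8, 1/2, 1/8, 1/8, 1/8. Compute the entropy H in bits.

Each probability is a power of 1/2, so log₂(1/p) is an integer.
H = Σ p·log₂(1/p) = 1/8·3 + 1/2·1 + 1/8·3 + 1/8·3 + 1/8·3 = 2 bits.

2 bits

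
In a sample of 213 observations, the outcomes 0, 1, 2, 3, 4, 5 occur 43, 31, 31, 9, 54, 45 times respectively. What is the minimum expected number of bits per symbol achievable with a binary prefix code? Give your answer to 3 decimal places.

Probabilities are the counts divided by 213.
Repeatedly combine the two least-probable nodes; the expected code length is the sum of the merged weights.
merge 3/71 + 31/213 → 40/213
merge 31/213 + 40/213 → 1/3
merge 43/213 + 15/71 → 88/213
merge 18/71 + 1/3 → 125/213
merge 88/213 + 125/213 → 1
L = 40/213 + 1/3 + 88/213 + 125/213 + 1 = 179/71 ≈ 2.521 bits/symbol.

2.521 bits/symbol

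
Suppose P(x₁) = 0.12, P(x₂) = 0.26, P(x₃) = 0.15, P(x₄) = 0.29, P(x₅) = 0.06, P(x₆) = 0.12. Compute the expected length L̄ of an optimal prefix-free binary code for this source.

Repeatedly combine the two least-probable nodes; the expected code length is the sum of the merged weights.
merge 3/50 + 3/25 → 9/50
merge 3/25 + 3/20 → 27/100
merge 9/50 + 13/50 → 11/25
merge 27/100 + 29/100 → 14/25
merge 11/25 + 14/25 → 1
L = 9/50 + 27/100 + 11/25 + 14/25 + 1 = 49/20 = 2.45 bits/symbol.

2.45 bits/symbol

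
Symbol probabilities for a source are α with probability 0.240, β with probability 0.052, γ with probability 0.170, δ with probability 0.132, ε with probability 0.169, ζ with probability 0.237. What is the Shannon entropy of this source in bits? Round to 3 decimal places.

H = −Σ pᵢ log₂ pᵢ.
−0.240·log₂(0.240) = 0.4941
−0.052·log₂(0.052) = 0.2218
−0.170·log₂(0.170) = 0.4346
−0.132·log₂(0.132) = 0.3856
−0.169·log₂(0.169) = 0.4335
−0.237·log₂(0.237) = 0.4923
Sum ≈ 2.4619 → 2.462 bits.

2.462 bits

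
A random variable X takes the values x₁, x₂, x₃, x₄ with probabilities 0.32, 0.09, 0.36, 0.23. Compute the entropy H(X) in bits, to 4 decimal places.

H = −Σ pᵢ log₂ pᵢ.
−0.32·log₂(0.32) = 0.5260
−0.09·log₂(0.09) = 0.3127
−0.36·log₂(0.36) = 0.5306
−0.23·log₂(0.23) = 0.4877
Sum ≈ 1.8570 → 1.8570 bits.

1.8570 bits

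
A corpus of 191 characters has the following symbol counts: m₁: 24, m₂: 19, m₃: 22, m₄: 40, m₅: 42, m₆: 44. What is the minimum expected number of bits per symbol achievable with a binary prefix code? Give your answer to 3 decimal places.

2.550 bits/symbol

Probabilities are the counts divided by 191.
Repeatedly combine the two least-probable nodes; the expected code length is the sum of the merged weights.
merge 19/191 + 22/191 → 41/191
merge 24/191 + 40/191 → 64/191
merge 41/191 + 42/191 → 83/191
merge 44/191 + 64/191 → 108/191
merge 83/191 + 108/191 → 1
L = 41/191 + 64/191 + 83/191 + 108/191 + 1 = 487/191 ≈ 2.550 bits/symbol.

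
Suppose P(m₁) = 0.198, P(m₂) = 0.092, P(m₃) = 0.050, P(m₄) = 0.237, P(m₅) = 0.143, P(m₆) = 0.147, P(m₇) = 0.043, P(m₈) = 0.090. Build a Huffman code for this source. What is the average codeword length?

Repeatedly combine the two least-probable nodes; the expected code length is the sum of the merged weights.
merge 43/1000 + 1/20 → 93/1000
merge 9/100 + 23/250 → 91/500
merge 93/1000 + 143/1000 → 59/250
merge 147/1000 + 91/500 → 329/1000
merge 99/500 + 59/250 → 217/500
merge 237/1000 + 329/1000 → 283/500
merge 217/500 + 283/500 → 1
L = 93/1000 + 91/500 + 59/250 + 329/1000 + 217/500 + 283/500 + 1 = 71/25 = 2.84 bits/symbol.

2.84 bits/symbol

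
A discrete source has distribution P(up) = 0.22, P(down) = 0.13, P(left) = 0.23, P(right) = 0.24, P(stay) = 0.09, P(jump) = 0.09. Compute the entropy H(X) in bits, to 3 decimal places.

H = −Σ pᵢ log₂ pᵢ.
−0.22·log₂(0.22) = 0.4806
−0.13·log₂(0.13) = 0.3826
−0.23·log₂(0.23) = 0.4877
−0.24·log₂(0.24) = 0.4941
−0.09·log₂(0.09) = 0.3127
−0.09·log₂(0.09) = 0.3127
Sum ≈ 2.4703 → 2.470 bits.

2.470 bits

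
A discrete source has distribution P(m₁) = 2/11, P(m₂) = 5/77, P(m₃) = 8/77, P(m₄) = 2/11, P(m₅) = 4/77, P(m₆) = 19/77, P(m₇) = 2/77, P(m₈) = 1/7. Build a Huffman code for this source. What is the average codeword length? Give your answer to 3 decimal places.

Repeatedly combine the two least-probable nodes; the expected code length is the sum of the merged weights.
merge 2/77 + 4/77 → 6/77
merge 5/77 + 6/77 → 1/7
merge 8/77 + 1/7 → 19/77
merge 1/7 + 2/11 → 25/77
merge 2/11 + 19/77 → 3/7
merge 19/77 + 25/77 → 4/7
merge 3/7 + 4/7 → 1
L = 6/77 + 1/7 + 19/77 + 25/77 + 3/7 + 4/7 + 1 = 215/77 ≈ 2.792 bits/symbol.

2.792 bits/symbol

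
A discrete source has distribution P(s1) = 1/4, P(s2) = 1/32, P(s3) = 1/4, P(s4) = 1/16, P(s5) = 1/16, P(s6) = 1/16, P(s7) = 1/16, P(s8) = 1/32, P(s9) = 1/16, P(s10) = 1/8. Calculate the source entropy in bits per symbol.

Each probability is a power of 1/2, so log₂(1/p) is an integer.
H = Σ p·log₂(1/p) = 1/4·2 + 1/32·5 + 1/4·2 + 1/16·4 + 1/16·4 + 1/16·4 + 1/16·4 + 1/32·5 + 1/16·4 + 1/8·3 = 2.9375 bits.

2.9375 bits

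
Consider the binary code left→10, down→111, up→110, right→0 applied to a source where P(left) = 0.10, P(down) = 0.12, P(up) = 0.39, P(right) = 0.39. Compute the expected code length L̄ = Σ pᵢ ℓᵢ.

L̄ = Σ pᵢ·ℓᵢ = 0.10·2 + 0.12·3 + 0.39·3 + 0.39·1 = 2.12 bits/symbol.

2.12 bits/symbol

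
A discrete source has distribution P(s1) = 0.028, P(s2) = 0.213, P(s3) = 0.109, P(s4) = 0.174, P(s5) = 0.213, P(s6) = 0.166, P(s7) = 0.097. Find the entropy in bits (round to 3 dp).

H = −Σ pᵢ log₂ pᵢ.
−0.028·log₂(0.028) = 0.1444
−0.213·log₂(0.213) = 0.4752
−0.109·log₂(0.109) = 0.3485
−0.174·log₂(0.174) = 0.4390
−0.213·log₂(0.213) = 0.4752
−0.166·log₂(0.166) = 0.4301
−0.097·log₂(0.097) = 0.3265
Sum ≈ 2.6389 → 2.639 bits.

2.639 bits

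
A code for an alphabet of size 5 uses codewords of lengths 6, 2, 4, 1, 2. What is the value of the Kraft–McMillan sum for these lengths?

With common denominator 2^6 = 64: Σ 2^(−ℓᵢ) = 1/64 + 16/64 + 4/64 + 32/64 + 16/64 = 69/64 = 1.078125.

1.078125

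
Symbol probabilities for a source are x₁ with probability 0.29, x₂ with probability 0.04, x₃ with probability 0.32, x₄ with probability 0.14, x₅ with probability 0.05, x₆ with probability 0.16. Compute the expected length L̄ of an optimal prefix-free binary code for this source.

2.32 bits/symbol

Repeatedly combine the two least-probable nodes; the expected code length is the sum of the merged weights.
merge 1/25 + 1/20 → 9/100
merge 9/100 + 7/50 → 23/100
merge 4/25 + 23/100 → 39/100
merge 29/100 + 8/25 → 61/100
merge 39/100 + 61/100 → 1
L = 9/100 + 23/100 + 39/100 + 61/100 + 1 = 58/25 = 2.32 bits/symbol.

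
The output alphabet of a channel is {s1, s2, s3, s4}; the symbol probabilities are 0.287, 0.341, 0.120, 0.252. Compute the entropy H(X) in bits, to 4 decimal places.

H = −Σ pᵢ log₂ pᵢ.
−0.287·log₂(0.287) = 0.5169
−0.341·log₂(0.341) = 0.5293
−0.120·log₂(0.120) = 0.3671
−0.252·log₂(0.252) = 0.5011
Sum ≈ 1.9143 → 1.9143 bits.

1.9143 bits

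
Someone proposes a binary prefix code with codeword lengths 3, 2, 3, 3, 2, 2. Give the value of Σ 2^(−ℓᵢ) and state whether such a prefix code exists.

With common denominator 2^3 = 8: Σ 2^(−ℓᵢ) = 1/8 + 2/8 + 1/8 + 1/8 + 2/8 + 2/8 = 9/8 = 1.125.
Kraft's inequality requires Σ ≤ 1; here Σ = 1.125 > 1, so no such prefix code exists.

1.125; no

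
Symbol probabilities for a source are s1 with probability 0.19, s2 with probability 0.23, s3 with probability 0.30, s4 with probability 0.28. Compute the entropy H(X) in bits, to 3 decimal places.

1.978 bits

H = −Σ pᵢ log₂ pᵢ.
−0.19·log₂(0.19) = 0.4552
−0.23·log₂(0.23) = 0.4877
−0.30·log₂(0.30) = 0.5211
−0.28·log₂(0.28) = 0.5142
Sum ≈ 1.9782 → 1.978 bits.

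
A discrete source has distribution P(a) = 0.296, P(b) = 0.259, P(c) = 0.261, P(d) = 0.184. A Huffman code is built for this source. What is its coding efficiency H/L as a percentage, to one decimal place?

Entropy H = −Σ p log₂ p ≈ 1.9798 bits.
Huffman merges: 23/125+259/1000→443/1000; 261/1000+37/125→557/1000; 443/1000+557/1000→1. L = 2 ≈ 2.0000.
Efficiency = H/L = 1.9798/2.0000 = 99.0%.

99.0%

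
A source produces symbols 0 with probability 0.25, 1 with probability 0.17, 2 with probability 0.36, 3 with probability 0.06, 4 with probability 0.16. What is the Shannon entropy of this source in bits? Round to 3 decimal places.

2.132 bits

H = −Σ pᵢ log₂ pᵢ.
−0.25·log₂(0.25) = 0.5000
−0.17·log₂(0.17) = 0.4346
−0.36·log₂(0.36) = 0.5306
−0.06·log₂(0.06) = 0.2435
−0.16·log₂(0.16) = 0.4230
Sum ≈ 2.1318 → 2.132 bits.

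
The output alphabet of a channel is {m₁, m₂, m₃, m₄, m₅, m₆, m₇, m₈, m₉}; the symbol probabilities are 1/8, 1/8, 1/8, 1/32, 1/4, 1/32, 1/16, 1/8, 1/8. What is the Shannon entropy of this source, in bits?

2.9375 bits

Each probability is a power of 1/2, so log₂(1/p) is an integer.
H = Σ p·log₂(1/p) = 1/8·3 + 1/8·3 + 1/8·3 + 1/32·5 + 1/4·2 + 1/32·5 + 1/16·4 + 1/8·3 + 1/8·3 = 2.9375 bits.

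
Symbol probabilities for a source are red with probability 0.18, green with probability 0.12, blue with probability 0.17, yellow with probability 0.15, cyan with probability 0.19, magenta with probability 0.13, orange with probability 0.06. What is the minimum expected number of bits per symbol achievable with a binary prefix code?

2.81 bits/symbol

Repeatedly combine the two least-probable nodes; the expected code length is the sum of the merged weights.
merge 3/50 + 3/25 → 9/50
merge 13/100 + 3/20 → 7/25
merge 17/100 + 9/50 → 7/20
merge 9/50 + 19/100 → 37/100
merge 7/25 + 7/20 → 63/100
merge 37/100 + 63/100 → 1
L = 9/50 + 7/25 + 7/20 + 37/100 + 63/100 + 1 = 281/100 = 2.81 bits/symbol.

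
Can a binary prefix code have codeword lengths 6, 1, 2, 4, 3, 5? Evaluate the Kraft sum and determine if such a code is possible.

0.984375; yes

With common denominator 2^6 = 64: Σ 2^(−ℓᵢ) = 1/64 + 32/64 + 16/64 + 4/64 + 8/64 + 2/64 = 63/64 = 0.984375.
Kraft's inequality requires Σ ≤ 1; here Σ = 0.984375 ≤ 1, so such a prefix code exists.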